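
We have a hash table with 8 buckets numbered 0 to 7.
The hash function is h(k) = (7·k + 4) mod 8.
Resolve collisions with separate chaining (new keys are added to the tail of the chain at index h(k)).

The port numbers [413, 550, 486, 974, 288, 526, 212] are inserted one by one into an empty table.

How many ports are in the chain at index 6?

4

413 -> bucket 7
550 -> bucket 6
486 -> bucket 6 (collision)
974 -> bucket 6 (collision)
288 -> bucket 4
526 -> bucket 6 (collision)
212 -> bucket 0
Final buckets:
0: 212
1: .
2: .
3: .
4: 288
5: .
6: 550 -> 486 -> 974 -> 526
7: 413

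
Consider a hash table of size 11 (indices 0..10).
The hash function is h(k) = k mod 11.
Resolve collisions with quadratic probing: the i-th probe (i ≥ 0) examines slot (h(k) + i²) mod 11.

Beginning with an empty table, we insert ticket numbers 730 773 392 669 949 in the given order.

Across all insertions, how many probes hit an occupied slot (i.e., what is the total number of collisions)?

730 hashes to 4; slot 4 is free -> place at 4.
773 hashes to 3; slot 3 is free -> place at 3.
392 hashes to 7; slot 7 is free -> place at 7.
669 hashes to 9; slot 9 is free -> place at 9.
949 hashes to 3; 3,4,7 taken -> place at 1.
Table: [∅, 949, ∅, 773, 730, ∅, ∅, 392, ∅, 669, ∅]

3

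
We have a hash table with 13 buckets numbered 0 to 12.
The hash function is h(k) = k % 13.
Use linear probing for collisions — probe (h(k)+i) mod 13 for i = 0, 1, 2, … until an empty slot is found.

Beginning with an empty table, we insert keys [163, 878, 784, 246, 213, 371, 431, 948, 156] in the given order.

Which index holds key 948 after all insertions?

0

163 hashes to 7; slot 7 is free => place at 7.
878 hashes to 7; 7 taken => place at 8.
784 hashes to 4; slot 4 is free => place at 4.
246 hashes to 12; slot 12 is free => place at 12.
213 hashes to 5; slot 5 is free => place at 5.
371 hashes to 7; 7,8 taken => place at 9.
431 hashes to 2; slot 2 is free => place at 2.
948 hashes to 12; 12 taken => place at 0.
156 hashes to 0; 0 taken => place at 1.
Table: [948, 156, 431, _, 784, 213, _, 163, 878, 371, _, _, 246]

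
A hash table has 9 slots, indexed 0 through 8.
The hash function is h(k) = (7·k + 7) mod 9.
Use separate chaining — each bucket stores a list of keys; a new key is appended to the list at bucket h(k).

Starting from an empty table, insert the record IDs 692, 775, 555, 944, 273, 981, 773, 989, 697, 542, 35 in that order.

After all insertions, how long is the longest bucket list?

5

Insert 692: h=0, bucket 0 empty → new chain.
Insert 775: h=5, bucket 5 empty → new chain.
Insert 555: h=4, bucket 4 empty → new chain.
Insert 944: h=0, bucket 0 nonempty → append to chain.
Insert 273: h=1, bucket 1 empty → new chain.
Insert 981: h=7, bucket 7 empty → new chain.
Insert 773: h=0, bucket 0 nonempty → append to chain.
Insert 989: h=0, bucket 0 nonempty → append to chain.
Insert 697: h=8, bucket 8 empty → new chain.
Insert 542: h=3, bucket 3 empty → new chain.
Insert 35: h=0, bucket 0 nonempty → append to chain.
Final buckets:
0: 692 -> 944 -> 773 -> 989 -> 35
1: 273
2: _
3: 542
4: 555
5: 775
6: _
7: 981
8: 697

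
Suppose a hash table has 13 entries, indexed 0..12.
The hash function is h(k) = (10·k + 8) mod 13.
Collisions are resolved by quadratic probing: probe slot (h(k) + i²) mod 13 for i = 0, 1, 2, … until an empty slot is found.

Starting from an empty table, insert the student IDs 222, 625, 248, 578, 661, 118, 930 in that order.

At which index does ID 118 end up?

8

Insert 222: h=5, slot 5 empty -> index 5.
Insert 625: h=5, slot 5 occupied -> index 6.
Insert 248: h=5, slots 5,6 occupied -> index 9.
Insert 578: h=3, slot 3 empty -> index 3.
Insert 661: h=1, slot 1 empty -> index 1.
Insert 118: h=5, slots 5,6,9,1 occupied -> index 8.
Insert 930: h=0, slot 0 empty -> index 0.
Table: [930, 661, ∅, 578, ∅, 222, 625, ∅, 118, 248, ∅, ∅, ∅]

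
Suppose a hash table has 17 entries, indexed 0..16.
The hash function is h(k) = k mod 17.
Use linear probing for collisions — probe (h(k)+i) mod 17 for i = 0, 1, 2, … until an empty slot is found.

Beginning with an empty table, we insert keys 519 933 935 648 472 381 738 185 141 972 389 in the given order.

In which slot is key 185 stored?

Insert 519: h=9, slot 9 empty => index 9.
Insert 933: h=15, slot 15 empty => index 15.
Insert 935: h=0, slot 0 empty => index 0.
Insert 648: h=2, slot 2 empty => index 2.
Insert 472: h=13, slot 13 empty => index 13.
Insert 381: h=7, slot 7 empty => index 7.
Insert 738: h=7, slot 7 occupied => index 8.
Insert 185: h=15, slot 15 occupied => index 16.
Insert 141: h=5, slot 5 empty => index 5.
Insert 972: h=3, slot 3 empty => index 3.
Insert 389: h=15, slots 15,16,0 occupied => index 1.
Table: [935, 389, 648, 972, -, 141, -, 381, 738, 519, -, -, -, 472, -, 933, 185]

16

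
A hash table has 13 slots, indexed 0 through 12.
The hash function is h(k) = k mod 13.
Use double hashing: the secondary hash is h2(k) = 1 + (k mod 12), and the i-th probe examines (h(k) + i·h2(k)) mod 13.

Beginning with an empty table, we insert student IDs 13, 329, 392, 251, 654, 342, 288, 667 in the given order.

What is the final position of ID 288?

13 hashes to 0; slot 0 is free => place at 0.
329 hashes to 4; slot 4 is free => place at 4.
392 hashes to 2; slot 2 is free => place at 2.
251 hashes to 4, h2=12; 4 taken => place at 3.
654 hashes to 4, h2=7; 4 taken => place at 11.
342 hashes to 4, h2=7; 4,11 taken => place at 5.
288 hashes to 2, h2=1; 2,3,4,5 taken => place at 6.
667 hashes to 4, h2=8; 4 taken => place at 12.
Table: [13, ., 392, 251, 329, 342, 288, ., ., ., ., 654, 667]

6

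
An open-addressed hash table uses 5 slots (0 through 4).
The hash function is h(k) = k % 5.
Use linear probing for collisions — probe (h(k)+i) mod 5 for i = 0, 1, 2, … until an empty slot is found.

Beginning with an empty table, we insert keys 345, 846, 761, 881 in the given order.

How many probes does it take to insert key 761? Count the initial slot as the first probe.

2

Insert 345: h=0, slot 0 empty -> index 0.
Insert 846: h=1, slot 1 empty -> index 1.
Insert 761: h=1, slot 1 occupied -> index 2.
Insert 881: h=1, slots 1,2 occupied -> index 3.
Table: [345, 846, 761, 881, —]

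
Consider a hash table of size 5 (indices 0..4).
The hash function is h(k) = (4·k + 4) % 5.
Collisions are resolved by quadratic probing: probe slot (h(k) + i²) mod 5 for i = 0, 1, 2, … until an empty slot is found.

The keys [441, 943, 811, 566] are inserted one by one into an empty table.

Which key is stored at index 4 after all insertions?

811

441 hashes to 3; slot 3 is free → place at 3.
943 hashes to 1; slot 1 is free → place at 1.
811 hashes to 3; 3 taken → place at 4.
566 hashes to 3; 3,4 taken → place at 2.
Table: [., 943, 566, 441, 811]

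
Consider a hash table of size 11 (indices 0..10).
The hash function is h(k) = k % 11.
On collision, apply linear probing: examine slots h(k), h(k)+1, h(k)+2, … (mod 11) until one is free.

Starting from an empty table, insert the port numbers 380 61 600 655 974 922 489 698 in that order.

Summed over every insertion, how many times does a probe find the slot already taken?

380: h=6 => slot 6
61: h=6, probe 6,7 => slot 7
600: h=6, probe 6,7,8 => slot 8
655: h=6, probe 6,7,8,9 => slot 9
974: h=6, probe 6,7,8,9,10 => slot 10
922: h=9, probe 9,10,0 => slot 0
489: h=5 => slot 5
698: h=5, probe 5,6,7,8,9,10,0,1 => slot 1
Table: [922, 698, ., ., ., 489, 380, 61, 600, 655, 974]

19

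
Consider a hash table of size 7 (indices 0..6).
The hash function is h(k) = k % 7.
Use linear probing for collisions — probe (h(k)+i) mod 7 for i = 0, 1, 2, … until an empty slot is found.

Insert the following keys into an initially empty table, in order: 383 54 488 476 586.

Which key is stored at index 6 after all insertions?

383 hashes to 5; slot 5 is free → place at 5.
54 hashes to 5; 5 taken → place at 6.
488 hashes to 5; 5,6 taken → place at 0.
476 hashes to 0; 0 taken → place at 1.
586 hashes to 5; 5,6,0,1 taken → place at 2.
Table: [488, 476, 586, -, -, 383, 54]

54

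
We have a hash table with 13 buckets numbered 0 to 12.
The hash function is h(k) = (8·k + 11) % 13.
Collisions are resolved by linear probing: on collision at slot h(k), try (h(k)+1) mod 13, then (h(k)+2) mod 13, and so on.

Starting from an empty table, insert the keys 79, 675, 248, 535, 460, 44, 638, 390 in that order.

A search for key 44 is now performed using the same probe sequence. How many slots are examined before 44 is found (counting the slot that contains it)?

2

79 hashes to 6; slot 6 is free -> place at 6.
675 hashes to 3; slot 3 is free -> place at 3.
248 hashes to 6; 6 taken -> place at 7.
535 hashes to 1; slot 1 is free -> place at 1.
460 hashes to 12; slot 12 is free -> place at 12.
44 hashes to 12; 12 taken -> place at 0.
638 hashes to 6; 6,7 taken -> place at 8.
390 hashes to 11; slot 11 is free -> place at 11.
Table: [44, 535, -, 675, -, -, 79, 248, 638, -, -, 390, 460]
Lookup 44: h=12, probe 12,0 → found at 0.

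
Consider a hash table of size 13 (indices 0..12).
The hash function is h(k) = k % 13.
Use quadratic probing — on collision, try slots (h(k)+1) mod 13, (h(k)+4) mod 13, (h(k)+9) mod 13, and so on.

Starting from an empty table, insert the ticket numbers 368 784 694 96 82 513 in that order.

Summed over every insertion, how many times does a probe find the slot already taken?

7

368 hashes to 4; slot 4 is free -> place at 4.
784 hashes to 4; 4 taken -> place at 5.
694 hashes to 5; 5 taken -> place at 6.
96 hashes to 5; 5,6 taken -> place at 9.
82 hashes to 4; 4,5 taken -> place at 8.
513 hashes to 6; 6 taken -> place at 7.
Table: [., ., ., ., 368, 784, 694, 513, 82, 96, ., ., .]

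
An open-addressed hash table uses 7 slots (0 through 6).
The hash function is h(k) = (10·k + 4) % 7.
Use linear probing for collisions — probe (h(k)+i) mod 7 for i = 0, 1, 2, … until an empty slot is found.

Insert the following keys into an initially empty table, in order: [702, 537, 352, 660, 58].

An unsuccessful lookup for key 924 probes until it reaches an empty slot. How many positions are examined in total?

Insert 702: h=3, slot 3 empty => index 3.
Insert 537: h=5, slot 5 empty => index 5.
Insert 352: h=3, slot 3 occupied => index 4.
Insert 660: h=3, slots 3,4,5 occupied => index 6.
Insert 58: h=3, slots 3,4,5,6 occupied => index 0.
Table: [58, ., ., 702, 352, 537, 660]
Lookup 924: h=4, probe 4,5,6,0,1 → slot 1 empty, not found.

5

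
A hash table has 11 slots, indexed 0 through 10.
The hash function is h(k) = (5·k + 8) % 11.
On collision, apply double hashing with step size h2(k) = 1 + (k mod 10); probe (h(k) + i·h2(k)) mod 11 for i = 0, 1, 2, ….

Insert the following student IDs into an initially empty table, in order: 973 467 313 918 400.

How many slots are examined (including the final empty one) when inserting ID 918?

Insert 973: h=0, slot 0 empty => index 0.
Insert 467: h=0, h2=8, slot 0 occupied => index 8.
Insert 313: h=0, h2=4, slot 0 occupied => index 4.
Insert 918: h=0, h2=9, slot 0 occupied => index 9.
Insert 400: h=6, slot 6 empty => index 6.
Table: [973, —, —, —, 313, —, 400, —, 467, 918, —]

2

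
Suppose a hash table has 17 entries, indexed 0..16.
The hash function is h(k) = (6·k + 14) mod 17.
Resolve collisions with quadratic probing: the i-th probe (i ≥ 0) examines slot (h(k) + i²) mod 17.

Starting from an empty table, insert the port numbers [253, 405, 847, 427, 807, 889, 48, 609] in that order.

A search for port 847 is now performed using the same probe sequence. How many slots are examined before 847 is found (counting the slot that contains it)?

2

Insert 253: h=2, slot 2 empty => index 2.
Insert 405: h=13, slot 13 empty => index 13.
Insert 847: h=13, slot 13 occupied => index 14.
Insert 427: h=9, slot 9 empty => index 9.
Insert 807: h=11, slot 11 empty => index 11.
Insert 889: h=10, slot 10 empty => index 10.
Insert 48: h=13, slots 13,14 occupied => index 0.
Insert 609: h=13, slots 13,14,0 occupied => index 5.
Table: [48, ∅, 253, ∅, ∅, 609, ∅, ∅, ∅, 427, 889, 807, ∅, 405, 847, ∅, ∅]
Lookup 847: h=13, probe 13,14 → found at 14.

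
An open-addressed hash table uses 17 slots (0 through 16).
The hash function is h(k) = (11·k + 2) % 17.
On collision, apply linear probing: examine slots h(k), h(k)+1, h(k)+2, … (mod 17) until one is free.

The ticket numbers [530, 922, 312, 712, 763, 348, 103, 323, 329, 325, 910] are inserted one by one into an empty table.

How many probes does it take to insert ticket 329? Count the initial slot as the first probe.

530: h=1 → slot 1
922: h=12 → slot 12
312: h=0 → slot 0
712: h=14 → slot 14
763: h=14, probe 14,15 → slot 15
348: h=5 → slot 5
103: h=13 → slot 13
323: h=2 → slot 2
329: h=0, probe 0,1,2,3 → slot 3
325: h=7 → slot 7
910: h=16 → slot 16
Table: [312, 530, 323, 329, ., 348, ., 325, ., ., ., ., 922, 103, 712, 763, 910]

4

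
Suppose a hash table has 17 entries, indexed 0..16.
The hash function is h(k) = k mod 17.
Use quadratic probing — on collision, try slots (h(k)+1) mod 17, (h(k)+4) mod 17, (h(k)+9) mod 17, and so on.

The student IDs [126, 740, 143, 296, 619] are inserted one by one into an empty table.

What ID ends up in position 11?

Insert 126: h=7, slot 7 empty → index 7.
Insert 740: h=9, slot 9 empty → index 9.
Insert 143: h=7, slot 7 occupied → index 8.
Insert 296: h=7, slots 7,8 occupied → index 11.
Insert 619: h=7, slots 7,8,11 occupied → index 16.
Table: [-, -, -, -, -, -, -, 126, 143, 740, -, 296, -, -, -, -, 619]

296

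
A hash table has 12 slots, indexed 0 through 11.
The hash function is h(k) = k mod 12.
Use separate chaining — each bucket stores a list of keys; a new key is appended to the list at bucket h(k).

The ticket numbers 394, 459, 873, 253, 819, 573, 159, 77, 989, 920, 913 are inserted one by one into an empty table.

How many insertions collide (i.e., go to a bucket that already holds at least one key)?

5

394 -> bucket 10
459 -> bucket 3
873 -> bucket 9
253 -> bucket 1
819 -> bucket 3 (collision)
573 -> bucket 9 (collision)
159 -> bucket 3 (collision)
77 -> bucket 5
989 -> bucket 5 (collision)
920 -> bucket 8
913 -> bucket 1 (collision)
Final buckets:
0: -
1: 253 -> 913
2: -
3: 459 -> 819 -> 159
4: -
5: 77 -> 989
6: -
7: -
8: 920
9: 873 -> 573
10: 394
11: -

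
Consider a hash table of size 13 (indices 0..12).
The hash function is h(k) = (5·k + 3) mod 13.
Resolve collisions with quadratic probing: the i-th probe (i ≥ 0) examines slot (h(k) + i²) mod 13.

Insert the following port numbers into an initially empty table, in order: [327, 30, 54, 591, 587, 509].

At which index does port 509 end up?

9

327: h=0 -> slot 0
30: h=10 -> slot 10
54: h=0, probe 0,1 -> slot 1
591: h=7 -> slot 7
587: h=0, probe 0,1,4 -> slot 4
509: h=0, probe 0,1,4,9 -> slot 9
Table: [327, 54, ∅, ∅, 587, ∅, ∅, 591, ∅, 509, 30, ∅, ∅]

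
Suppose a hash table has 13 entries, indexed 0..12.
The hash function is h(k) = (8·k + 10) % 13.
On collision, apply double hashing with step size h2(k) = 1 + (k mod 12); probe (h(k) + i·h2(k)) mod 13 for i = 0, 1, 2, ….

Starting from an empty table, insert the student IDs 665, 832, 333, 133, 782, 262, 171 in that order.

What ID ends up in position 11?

665 hashes to 0; slot 0 is free => place at 0.
832 hashes to 10; slot 10 is free => place at 10.
333 hashes to 9; slot 9 is free => place at 9.
133 hashes to 8; slot 8 is free => place at 8.
782 hashes to 0, h2=3; 0 taken => place at 3.
262 hashes to 0, h2=11; 0 taken => place at 11.
171 hashes to 0, h2=4; 0 taken => place at 4.
Table: [665, —, —, 782, 171, —, —, —, 133, 333, 832, 262, —]

262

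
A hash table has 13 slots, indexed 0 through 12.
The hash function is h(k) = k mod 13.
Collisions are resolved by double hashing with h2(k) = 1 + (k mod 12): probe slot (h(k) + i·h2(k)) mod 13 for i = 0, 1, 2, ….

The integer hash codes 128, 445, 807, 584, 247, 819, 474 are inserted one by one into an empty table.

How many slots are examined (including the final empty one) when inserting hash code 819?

Insert 128: h=11, slot 11 empty → index 11.
Insert 445: h=3, slot 3 empty → index 3.
Insert 807: h=1, slot 1 empty → index 1.
Insert 584: h=12, slot 12 empty → index 12.
Insert 247: h=0, slot 0 empty → index 0.
Insert 819: h=0, h2=4, slot 0 occupied → index 4.
Insert 474: h=6, slot 6 empty → index 6.
Table: [247, 807, ., 445, 819, ., 474, ., ., ., ., 128, 584]

2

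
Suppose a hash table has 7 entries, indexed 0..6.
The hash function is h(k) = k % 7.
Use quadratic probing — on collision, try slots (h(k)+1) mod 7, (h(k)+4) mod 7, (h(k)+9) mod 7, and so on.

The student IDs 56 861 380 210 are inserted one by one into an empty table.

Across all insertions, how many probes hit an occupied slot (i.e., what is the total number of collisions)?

3

56 hashes to 0; slot 0 is free => place at 0.
861 hashes to 0; 0 taken => place at 1.
380 hashes to 2; slot 2 is free => place at 2.
210 hashes to 0; 0,1 taken => place at 4.
Table: [56, 861, 380, —, 210, —, —]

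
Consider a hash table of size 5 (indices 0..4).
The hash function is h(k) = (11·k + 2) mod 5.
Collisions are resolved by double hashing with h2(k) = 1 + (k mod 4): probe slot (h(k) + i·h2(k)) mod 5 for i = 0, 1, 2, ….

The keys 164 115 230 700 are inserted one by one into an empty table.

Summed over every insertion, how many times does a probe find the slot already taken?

164: h=1 → slot 1
115: h=2 → slot 2
230: h=2, h2=3, probe 2,0 → slot 0
700: h=2, h2=1, probe 2,3 → slot 3
Table: [230, 164, 115, 700, ∅]

2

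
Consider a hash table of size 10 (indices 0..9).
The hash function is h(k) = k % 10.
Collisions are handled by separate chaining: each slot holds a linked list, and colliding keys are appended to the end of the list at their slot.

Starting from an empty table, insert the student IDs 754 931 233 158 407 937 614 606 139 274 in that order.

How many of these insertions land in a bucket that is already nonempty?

3

Insert 754: h=4, bucket 4 empty -> new chain.
Insert 931: h=1, bucket 1 empty -> new chain.
Insert 233: h=3, bucket 3 empty -> new chain.
Insert 158: h=8, bucket 8 empty -> new chain.
Insert 407: h=7, bucket 7 empty -> new chain.
Insert 937: h=7, bucket 7 nonempty -> append to chain.
Insert 614: h=4, bucket 4 nonempty -> append to chain.
Insert 606: h=6, bucket 6 empty -> new chain.
Insert 139: h=9, bucket 9 empty -> new chain.
Insert 274: h=4, bucket 4 nonempty -> append to chain.
Final buckets:
0: _
1: 931
2: _
3: 233
4: 754 -> 614 -> 274
5: _
6: 606
7: 407 -> 937
8: 158
9: 139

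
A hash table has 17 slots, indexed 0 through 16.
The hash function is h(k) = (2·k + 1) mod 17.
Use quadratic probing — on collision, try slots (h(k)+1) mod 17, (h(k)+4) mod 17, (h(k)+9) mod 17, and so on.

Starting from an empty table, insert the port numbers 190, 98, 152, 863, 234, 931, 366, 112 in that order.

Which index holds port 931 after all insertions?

2

190: h=7 → slot 7
98: h=10 → slot 10
152: h=16 → slot 16
863: h=10, probe 10,11 → slot 11
234: h=10, probe 10,11,14 → slot 14
931: h=10, probe 10,11,14,2 → slot 2
366: h=2, probe 2,3 → slot 3
112: h=4 → slot 4
Table: [—, —, 931, 366, 112, —, —, 190, —, —, 98, 863, —, —, 234, —, 152]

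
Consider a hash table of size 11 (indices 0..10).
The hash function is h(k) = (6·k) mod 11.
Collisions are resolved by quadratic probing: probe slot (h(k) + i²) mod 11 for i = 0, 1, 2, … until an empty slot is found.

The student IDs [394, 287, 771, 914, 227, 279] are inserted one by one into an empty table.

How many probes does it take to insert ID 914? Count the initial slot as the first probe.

4

394: h=10 → slot 10
287: h=6 → slot 6
771: h=6, probe 6,7 → slot 7
914: h=6, probe 6,7,10,4 → slot 4
227: h=9 → slot 9
279: h=2 → slot 2
Table: [—, —, 279, —, 914, —, 287, 771, —, 227, 394]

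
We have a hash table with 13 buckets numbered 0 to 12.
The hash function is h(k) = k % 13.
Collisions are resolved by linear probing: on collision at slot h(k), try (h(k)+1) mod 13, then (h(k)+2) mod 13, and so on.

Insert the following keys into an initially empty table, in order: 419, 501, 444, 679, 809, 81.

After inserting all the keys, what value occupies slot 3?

419

419: h=3 → slot 3
501: h=7 → slot 7
444: h=2 → slot 2
679: h=3, probe 3,4 → slot 4
809: h=3, probe 3,4,5 → slot 5
81: h=3, probe 3,4,5,6 → slot 6
Table: [∅, ∅, 444, 419, 679, 809, 81, 501, ∅, ∅, ∅, ∅, ∅]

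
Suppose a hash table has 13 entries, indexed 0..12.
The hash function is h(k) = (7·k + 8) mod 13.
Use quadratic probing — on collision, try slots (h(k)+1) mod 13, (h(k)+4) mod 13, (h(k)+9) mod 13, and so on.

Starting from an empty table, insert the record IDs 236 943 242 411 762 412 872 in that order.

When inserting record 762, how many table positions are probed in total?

3

236: h=9 → slot 9
943: h=5 → slot 5
242: h=12 → slot 12
411: h=12, probe 12,0 → slot 0
762: h=12, probe 12,0,3 → slot 3
412: h=6 → slot 6
872: h=2 → slot 2
Table: [411, —, 872, 762, —, 943, 412, —, —, 236, —, —, 242]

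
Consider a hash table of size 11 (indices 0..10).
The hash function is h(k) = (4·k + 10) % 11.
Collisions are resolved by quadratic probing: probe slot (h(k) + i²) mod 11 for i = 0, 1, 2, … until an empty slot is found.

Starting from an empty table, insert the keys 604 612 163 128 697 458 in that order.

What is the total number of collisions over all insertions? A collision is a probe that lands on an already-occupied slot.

5

604 hashes to 6; slot 6 is free => place at 6.
612 hashes to 5; slot 5 is free => place at 5.
163 hashes to 2; slot 2 is free => place at 2.
128 hashes to 5; 5,6 taken => place at 9.
697 hashes to 4; slot 4 is free => place at 4.
458 hashes to 5; 5,6,9 taken => place at 3.
Table: [_, _, 163, 458, 697, 612, 604, _, _, 128, _]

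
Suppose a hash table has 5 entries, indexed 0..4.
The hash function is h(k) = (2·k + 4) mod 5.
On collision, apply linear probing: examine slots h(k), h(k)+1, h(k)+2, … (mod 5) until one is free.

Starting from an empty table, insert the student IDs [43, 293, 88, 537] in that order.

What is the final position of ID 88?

2

43: h=0 → slot 0
293: h=0, probe 0,1 → slot 1
88: h=0, probe 0,1,2 → slot 2
537: h=3 → slot 3
Table: [43, 293, 88, 537, —]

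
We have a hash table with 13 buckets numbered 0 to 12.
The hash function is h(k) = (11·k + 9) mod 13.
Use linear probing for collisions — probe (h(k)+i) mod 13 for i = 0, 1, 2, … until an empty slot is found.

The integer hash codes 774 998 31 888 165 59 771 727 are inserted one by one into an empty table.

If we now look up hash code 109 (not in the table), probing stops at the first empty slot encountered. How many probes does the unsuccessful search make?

Insert 774: h=8, slot 8 empty → index 8.
Insert 998: h=2, slot 2 empty → index 2.
Insert 31: h=12, slot 12 empty → index 12.
Insert 888: h=1, slot 1 empty → index 1.
Insert 165: h=4, slot 4 empty → index 4.
Insert 59: h=8, slot 8 occupied → index 9.
Insert 771: h=1, slots 1,2 occupied → index 3.
Insert 727: h=11, slot 11 empty → index 11.
Table: [∅, 888, 998, 771, 165, ∅, ∅, ∅, 774, 59, ∅, 727, 31]
Lookup 109: h=12, probe 12,0 → slot 0 empty, not found.

2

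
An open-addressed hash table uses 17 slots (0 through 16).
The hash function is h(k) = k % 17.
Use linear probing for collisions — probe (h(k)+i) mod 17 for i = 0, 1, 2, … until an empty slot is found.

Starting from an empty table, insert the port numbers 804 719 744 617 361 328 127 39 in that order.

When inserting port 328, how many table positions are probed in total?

4

Insert 804: h=5, slot 5 empty => index 5.
Insert 719: h=5, slot 5 occupied => index 6.
Insert 744: h=13, slot 13 empty => index 13.
Insert 617: h=5, slots 5,6 occupied => index 7.
Insert 361: h=4, slot 4 empty => index 4.
Insert 328: h=5, slots 5,6,7 occupied => index 8.
Insert 127: h=8, slot 8 occupied => index 9.
Insert 39: h=5, slots 5,6,7,8,9 occupied => index 10.
Table: [., ., ., ., 361, 804, 719, 617, 328, 127, 39, ., ., 744, ., ., .]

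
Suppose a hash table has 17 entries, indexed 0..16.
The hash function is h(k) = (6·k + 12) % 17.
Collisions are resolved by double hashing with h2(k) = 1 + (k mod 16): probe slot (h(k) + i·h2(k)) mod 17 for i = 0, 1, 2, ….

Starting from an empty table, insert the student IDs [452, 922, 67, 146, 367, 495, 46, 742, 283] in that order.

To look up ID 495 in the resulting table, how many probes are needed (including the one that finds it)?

Insert 452: h=4, slot 4 empty → index 4.
Insert 922: h=2, slot 2 empty → index 2.
Insert 67: h=6, slot 6 empty → index 6.
Insert 146: h=4, h2=3, slot 4 occupied → index 7.
Insert 367: h=4, h2=16, slot 4 occupied → index 3.
Insert 495: h=7, h2=16, slots 7,6 occupied → index 5.
Insert 46: h=16, slot 16 empty → index 16.
Insert 742: h=10, slot 10 empty → index 10.
Insert 283: h=10, h2=12, slots 10,5 occupied → index 0.
Table: [283, —, 922, 367, 452, 495, 67, 146, —, —, 742, —, —, —, —, —, 46]
Lookup 495: h=7, h2=16, probe 7,6,5 → found at 5.

3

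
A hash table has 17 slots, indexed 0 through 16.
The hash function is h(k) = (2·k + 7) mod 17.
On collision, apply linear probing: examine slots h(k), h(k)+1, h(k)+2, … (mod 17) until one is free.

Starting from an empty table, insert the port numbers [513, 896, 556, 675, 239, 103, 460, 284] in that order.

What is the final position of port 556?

Insert 513: h=13, slot 13 empty => index 13.
Insert 896: h=14, slot 14 empty => index 14.
Insert 556: h=14, slot 14 occupied => index 15.
Insert 675: h=14, slots 14,15 occupied => index 16.
Insert 239: h=9, slot 9 empty => index 9.
Insert 103: h=9, slot 9 occupied => index 10.
Insert 460: h=9, slots 9,10 occupied => index 11.
Insert 284: h=14, slots 14,15,16 occupied => index 0.
Table: [284, -, -, -, -, -, -, -, -, 239, 103, 460, -, 513, 896, 556, 675]

15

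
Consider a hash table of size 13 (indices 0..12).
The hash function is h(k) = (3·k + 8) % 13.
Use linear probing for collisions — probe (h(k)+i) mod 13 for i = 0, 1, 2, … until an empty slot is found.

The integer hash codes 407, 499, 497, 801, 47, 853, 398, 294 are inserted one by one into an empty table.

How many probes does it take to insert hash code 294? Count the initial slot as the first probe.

407 hashes to 7; slot 7 is free => place at 7.
499 hashes to 10; slot 10 is free => place at 10.
497 hashes to 4; slot 4 is free => place at 4.
801 hashes to 6; slot 6 is free => place at 6.
47 hashes to 6; 6,7 taken => place at 8.
853 hashes to 6; 6,7,8 taken => place at 9.
398 hashes to 6; 6,7,8,9,10 taken => place at 11.
294 hashes to 6; 6,7,8,9,10,11 taken => place at 12.
Table: [., ., ., ., 497, ., 801, 407, 47, 853, 499, 398, 294]

7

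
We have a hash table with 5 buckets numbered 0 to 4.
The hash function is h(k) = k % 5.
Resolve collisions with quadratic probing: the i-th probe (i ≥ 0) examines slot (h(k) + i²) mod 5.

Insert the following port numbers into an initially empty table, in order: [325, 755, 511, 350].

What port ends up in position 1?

755

Insert 325: h=0, slot 0 empty -> index 0.
Insert 755: h=0, slot 0 occupied -> index 1.
Insert 511: h=1, slot 1 occupied -> index 2.
Insert 350: h=0, slots 0,1 occupied -> index 4.
Table: [325, 755, 511, —, 350]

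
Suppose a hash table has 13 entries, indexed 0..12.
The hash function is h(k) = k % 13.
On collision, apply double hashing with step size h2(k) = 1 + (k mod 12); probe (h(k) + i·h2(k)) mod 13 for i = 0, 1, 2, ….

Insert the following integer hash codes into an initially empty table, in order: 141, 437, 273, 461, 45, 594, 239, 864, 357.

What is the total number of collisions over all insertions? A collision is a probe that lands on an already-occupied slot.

5

141: h=11 => slot 11
437: h=8 => slot 8
273: h=0 => slot 0
461: h=6 => slot 6
45: h=6, h2=10, probe 6,3 => slot 3
594: h=9 => slot 9
239: h=5 => slot 5
864: h=6, h2=1, probe 6,7 => slot 7
357: h=6, h2=10, probe 6,3,0,10 => slot 10
Table: [273, _, _, 45, _, 239, 461, 864, 437, 594, 357, 141, _]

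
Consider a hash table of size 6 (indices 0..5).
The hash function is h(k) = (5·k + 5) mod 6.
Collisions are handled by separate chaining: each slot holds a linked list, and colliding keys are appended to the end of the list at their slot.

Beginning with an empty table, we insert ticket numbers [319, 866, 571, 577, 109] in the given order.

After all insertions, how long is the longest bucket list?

4

Insert 319: h=4, bucket 4 empty → new chain.
Insert 866: h=3, bucket 3 empty → new chain.
Insert 571: h=4, bucket 4 nonempty → append to chain.
Insert 577: h=4, bucket 4 nonempty → append to chain.
Insert 109: h=4, bucket 4 nonempty → append to chain.
Final buckets:
0: ∅
1: ∅
2: ∅
3: 866
4: 319 -> 571 -> 577 -> 109
5: ∅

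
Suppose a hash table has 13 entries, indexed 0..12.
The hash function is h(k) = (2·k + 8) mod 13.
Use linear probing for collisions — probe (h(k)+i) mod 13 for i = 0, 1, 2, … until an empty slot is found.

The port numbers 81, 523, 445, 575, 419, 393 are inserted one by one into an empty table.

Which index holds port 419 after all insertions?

5

81: h=1 -> slot 1
523: h=1, probe 1,2 -> slot 2
445: h=1, probe 1,2,3 -> slot 3
575: h=1, probe 1,2,3,4 -> slot 4
419: h=1, probe 1,2,3,4,5 -> slot 5
393: h=1, probe 1,2,3,4,5,6 -> slot 6
Table: [-, 81, 523, 445, 575, 419, 393, -, -, -, -, -, -]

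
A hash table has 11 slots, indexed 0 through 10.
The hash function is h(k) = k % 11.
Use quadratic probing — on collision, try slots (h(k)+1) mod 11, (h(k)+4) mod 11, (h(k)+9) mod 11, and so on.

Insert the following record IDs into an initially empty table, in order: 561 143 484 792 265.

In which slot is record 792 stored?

9

561 hashes to 0; slot 0 is free -> place at 0.
143 hashes to 0; 0 taken -> place at 1.
484 hashes to 0; 0,1 taken -> place at 4.
792 hashes to 0; 0,1,4 taken -> place at 9.
265 hashes to 1; 1 taken -> place at 2.
Table: [561, 143, 265, ., 484, ., ., ., ., 792, .]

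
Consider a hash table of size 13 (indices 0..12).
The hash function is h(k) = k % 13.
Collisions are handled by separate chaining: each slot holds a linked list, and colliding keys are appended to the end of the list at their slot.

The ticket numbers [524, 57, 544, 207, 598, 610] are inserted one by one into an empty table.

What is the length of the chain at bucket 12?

2

524 → bucket 4
57 → bucket 5
544 → bucket 11
207 → bucket 12
598 → bucket 0
610 → bucket 12 (collision)
Final buckets:
0: 598
1: ∅
2: ∅
3: ∅
4: 524
5: 57
6: ∅
7: ∅
8: ∅
9: ∅
10: ∅
11: 544
12: 207 -> 610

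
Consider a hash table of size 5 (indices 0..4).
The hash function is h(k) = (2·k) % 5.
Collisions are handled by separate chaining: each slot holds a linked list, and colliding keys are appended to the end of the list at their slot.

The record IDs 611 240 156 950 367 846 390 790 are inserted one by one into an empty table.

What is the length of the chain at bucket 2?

611 → bucket 2
240 → bucket 0
156 → bucket 2 (collision)
950 → bucket 0 (collision)
367 → bucket 4
846 → bucket 2 (collision)
390 → bucket 0 (collision)
790 → bucket 0 (collision)
Final buckets:
0: 240 -> 950 -> 390 -> 790
1: -
2: 611 -> 156 -> 846
3: -
4: 367

3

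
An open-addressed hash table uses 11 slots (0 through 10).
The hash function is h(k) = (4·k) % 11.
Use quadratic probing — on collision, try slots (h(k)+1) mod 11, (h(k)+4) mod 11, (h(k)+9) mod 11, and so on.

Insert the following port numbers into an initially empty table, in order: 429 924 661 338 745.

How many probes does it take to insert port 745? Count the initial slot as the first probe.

Insert 429: h=0, slot 0 empty → index 0.
Insert 924: h=0, slot 0 occupied → index 1.
Insert 661: h=4, slot 4 empty → index 4.
Insert 338: h=10, slot 10 empty → index 10.
Insert 745: h=10, slots 10,0 occupied → index 3.
Table: [429, 924, ∅, 745, 661, ∅, ∅, ∅, ∅, ∅, 338]

3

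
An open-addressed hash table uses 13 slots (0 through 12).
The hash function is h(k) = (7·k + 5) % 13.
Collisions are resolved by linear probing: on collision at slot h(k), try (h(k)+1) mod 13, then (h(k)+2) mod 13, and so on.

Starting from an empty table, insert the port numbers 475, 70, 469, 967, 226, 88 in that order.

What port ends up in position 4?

475: h=2 → slot 2
70: h=1 → slot 1
469: h=12 → slot 12
967: h=1, probe 1,2,3 → slot 3
226: h=1, probe 1,2,3,4 → slot 4
88: h=10 → slot 10
Table: [—, 70, 475, 967, 226, —, —, —, —, —, 88, —, 469]

226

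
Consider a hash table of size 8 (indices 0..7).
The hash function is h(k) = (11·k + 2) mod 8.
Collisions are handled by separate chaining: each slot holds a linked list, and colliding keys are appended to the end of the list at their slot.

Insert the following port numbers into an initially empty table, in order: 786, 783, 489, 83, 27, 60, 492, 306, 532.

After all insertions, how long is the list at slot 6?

3

Insert 786: h=0, bucket 0 empty → new chain.
Insert 783: h=7, bucket 7 empty → new chain.
Insert 489: h=5, bucket 5 empty → new chain.
Insert 83: h=3, bucket 3 empty → new chain.
Insert 27: h=3, bucket 3 nonempty → append to chain.
Insert 60: h=6, bucket 6 empty → new chain.
Insert 492: h=6, bucket 6 nonempty → append to chain.
Insert 306: h=0, bucket 0 nonempty → append to chain.
Insert 532: h=6, bucket 6 nonempty → append to chain.
Final buckets:
0: 786 -> 306
1: —
2: —
3: 83 -> 27
4: —
5: 489
6: 60 -> 492 -> 532
7: 783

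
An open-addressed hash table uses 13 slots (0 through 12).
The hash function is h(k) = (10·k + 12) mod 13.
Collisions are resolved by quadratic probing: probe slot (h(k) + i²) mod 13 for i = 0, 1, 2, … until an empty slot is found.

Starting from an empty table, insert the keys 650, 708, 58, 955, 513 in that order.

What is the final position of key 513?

3

650: h=12 -> slot 12
708: h=7 -> slot 7
58: h=7, probe 7,8 -> slot 8
955: h=7, probe 7,8,11 -> slot 11
513: h=7, probe 7,8,11,3 -> slot 3
Table: [—, —, —, 513, —, —, —, 708, 58, —, —, 955, 650]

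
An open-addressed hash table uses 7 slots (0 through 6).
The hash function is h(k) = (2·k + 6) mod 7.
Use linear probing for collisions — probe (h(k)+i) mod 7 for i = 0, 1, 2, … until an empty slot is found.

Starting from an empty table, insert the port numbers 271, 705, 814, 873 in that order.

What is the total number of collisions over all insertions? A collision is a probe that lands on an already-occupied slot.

5

Insert 271: h=2, slot 2 empty -> index 2.
Insert 705: h=2, slot 2 occupied -> index 3.
Insert 814: h=3, slot 3 occupied -> index 4.
Insert 873: h=2, slots 2,3,4 occupied -> index 5.
Table: [∅, ∅, 271, 705, 814, 873, ∅]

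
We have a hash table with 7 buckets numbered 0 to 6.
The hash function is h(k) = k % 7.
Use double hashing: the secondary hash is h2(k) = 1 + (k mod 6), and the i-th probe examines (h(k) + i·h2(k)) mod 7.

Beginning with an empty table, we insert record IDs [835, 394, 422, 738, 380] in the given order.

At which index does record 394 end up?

0

Insert 835: h=2, slot 2 empty -> index 2.
Insert 394: h=2, h2=5, slot 2 occupied -> index 0.
Insert 422: h=2, h2=3, slot 2 occupied -> index 5.
Insert 738: h=3, slot 3 empty -> index 3.
Insert 380: h=2, h2=3, slots 2,5 occupied -> index 1.
Table: [394, 380, 835, 738, ∅, 422, ∅]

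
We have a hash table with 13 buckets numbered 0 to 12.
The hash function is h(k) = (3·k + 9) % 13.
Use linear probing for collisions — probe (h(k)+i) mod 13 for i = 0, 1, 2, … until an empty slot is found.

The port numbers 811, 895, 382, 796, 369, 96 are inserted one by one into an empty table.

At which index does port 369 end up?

0

811 hashes to 11; slot 11 is free -> place at 11.
895 hashes to 3; slot 3 is free -> place at 3.
382 hashes to 11; 11 taken -> place at 12.
796 hashes to 5; slot 5 is free -> place at 5.
369 hashes to 11; 11,12 taken -> place at 0.
96 hashes to 11; 11,12,0 taken -> place at 1.
Table: [369, 96, —, 895, —, 796, —, —, —, —, —, 811, 382]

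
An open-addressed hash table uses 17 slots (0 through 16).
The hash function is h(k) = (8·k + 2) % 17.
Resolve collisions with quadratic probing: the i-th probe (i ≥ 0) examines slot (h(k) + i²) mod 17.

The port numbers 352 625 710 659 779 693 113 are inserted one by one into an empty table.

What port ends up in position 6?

113

352: h=13 → slot 13
625: h=4 → slot 4
710: h=4, probe 4,5 → slot 5
659: h=4, probe 4,5,8 → slot 8
779: h=12 → slot 12
693: h=4, probe 4,5,8,13,3 → slot 3
113: h=5, probe 5,6 → slot 6
Table: [—, —, —, 693, 625, 710, 113, —, 659, —, —, —, 779, 352, —, —, —]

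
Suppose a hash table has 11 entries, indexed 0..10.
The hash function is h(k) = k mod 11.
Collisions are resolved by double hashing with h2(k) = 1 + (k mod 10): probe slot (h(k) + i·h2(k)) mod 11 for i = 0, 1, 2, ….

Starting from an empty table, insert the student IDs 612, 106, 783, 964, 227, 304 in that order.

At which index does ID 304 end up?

Insert 612: h=7, slot 7 empty → index 7.
Insert 106: h=7, h2=7, slot 7 occupied → index 3.
Insert 783: h=2, slot 2 empty → index 2.
Insert 964: h=7, h2=5, slot 7 occupied → index 1.
Insert 227: h=7, h2=8, slot 7 occupied → index 4.
Insert 304: h=7, h2=5, slots 7,1 occupied → index 6.
Table: [-, 964, 783, 106, 227, -, 304, 612, -, -, -]

6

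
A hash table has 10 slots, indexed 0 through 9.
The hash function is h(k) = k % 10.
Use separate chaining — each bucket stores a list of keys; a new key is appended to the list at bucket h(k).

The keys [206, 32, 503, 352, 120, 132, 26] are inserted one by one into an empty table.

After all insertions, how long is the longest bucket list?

3

206 → bucket 6
32 → bucket 2
503 → bucket 3
352 → bucket 2 (collision)
120 → bucket 0
132 → bucket 2 (collision)
26 → bucket 6 (collision)
Final buckets:
0: 120
1: —
2: 32 -> 352 -> 132
3: 503
4: —
5: —
6: 206 -> 26
7: —
8: —
9: —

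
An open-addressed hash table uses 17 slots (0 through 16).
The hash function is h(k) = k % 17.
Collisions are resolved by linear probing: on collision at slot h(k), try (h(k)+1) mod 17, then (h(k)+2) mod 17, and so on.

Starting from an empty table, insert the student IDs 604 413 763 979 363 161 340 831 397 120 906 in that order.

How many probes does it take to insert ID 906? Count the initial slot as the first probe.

604: h=9 => slot 9
413: h=5 => slot 5
763: h=15 => slot 15
979: h=10 => slot 10
363: h=6 => slot 6
161: h=8 => slot 8
340: h=0 => slot 0
831: h=15, probe 15,16 => slot 16
397: h=6, probe 6,7 => slot 7
120: h=1 => slot 1
906: h=5, probe 5,6,7,8,9,10,11 => slot 11
Table: [340, 120, ., ., ., 413, 363, 397, 161, 604, 979, 906, ., ., ., 763, 831]

7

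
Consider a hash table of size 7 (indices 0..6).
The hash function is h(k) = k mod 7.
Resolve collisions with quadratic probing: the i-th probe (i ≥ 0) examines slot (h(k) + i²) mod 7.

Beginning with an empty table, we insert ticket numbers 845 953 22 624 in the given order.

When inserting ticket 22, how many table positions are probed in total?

2

845: h=5 => slot 5
953: h=1 => slot 1
22: h=1, probe 1,2 => slot 2
624: h=1, probe 1,2,5,3 => slot 3
Table: [-, 953, 22, 624, -, 845, -]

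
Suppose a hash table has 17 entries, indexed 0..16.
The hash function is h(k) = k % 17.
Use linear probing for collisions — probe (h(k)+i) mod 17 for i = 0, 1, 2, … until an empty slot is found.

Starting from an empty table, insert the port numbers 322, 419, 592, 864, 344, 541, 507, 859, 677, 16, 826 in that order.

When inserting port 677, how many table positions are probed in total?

Insert 322: h=16, slot 16 empty => index 16.
Insert 419: h=11, slot 11 empty => index 11.
Insert 592: h=14, slot 14 empty => index 14.
Insert 864: h=14, slot 14 occupied => index 15.
Insert 344: h=4, slot 4 empty => index 4.
Insert 541: h=14, slots 14,15,16 occupied => index 0.
Insert 507: h=14, slots 14,15,16,0 occupied => index 1.
Insert 859: h=9, slot 9 empty => index 9.
Insert 677: h=14, slots 14,15,16,0,1 occupied => index 2.
Insert 16: h=16, slots 16,0,1,2 occupied => index 3.
Insert 826: h=10, slot 10 empty => index 10.
Table: [541, 507, 677, 16, 344, —, —, —, —, 859, 826, 419, —, —, 592, 864, 322]

6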